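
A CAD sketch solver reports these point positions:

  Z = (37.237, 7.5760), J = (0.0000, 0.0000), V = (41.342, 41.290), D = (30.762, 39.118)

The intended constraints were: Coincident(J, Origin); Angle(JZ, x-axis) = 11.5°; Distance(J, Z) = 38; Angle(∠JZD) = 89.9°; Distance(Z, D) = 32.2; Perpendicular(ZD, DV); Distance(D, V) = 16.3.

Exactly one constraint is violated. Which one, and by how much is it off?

Distance(D, V) = 16.3 — off by 5.50.

J = (0.00, 0.00) ✓; JZ at 11.50° ✓; |JZ| = 38.00 ✓; ∠JZD = 89.90° ✓; |ZD| = 32.20 ✓; ∠(ZD, DV) = 90.00° ✓; |DV| = 10.80 ✗.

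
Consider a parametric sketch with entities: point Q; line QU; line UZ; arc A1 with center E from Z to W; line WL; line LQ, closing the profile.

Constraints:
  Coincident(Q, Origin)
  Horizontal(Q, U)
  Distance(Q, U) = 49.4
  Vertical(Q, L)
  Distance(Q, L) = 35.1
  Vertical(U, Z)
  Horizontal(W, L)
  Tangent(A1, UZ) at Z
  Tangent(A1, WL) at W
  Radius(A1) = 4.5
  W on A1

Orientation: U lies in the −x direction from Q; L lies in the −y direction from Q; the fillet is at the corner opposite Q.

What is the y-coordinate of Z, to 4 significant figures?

-30.60

Q is at the origin; Q and U share the same y with |QU| = 49.4 and U on the −x side, so U = (-49.40, 0.000). Q and L share the same x with |QL| = 35.1 and L on the −y side, so L = (0.000, -35.10). The virtual corner opposite Q is at (-49.40, -35.10). Since A1 is tangent to UZ there, EZ ⟂ UZ and since A1 is tangent to WL there, EW ⟂ WL, with radius 4.5, so the center E sits 4.5 in from both sides at E = (-44.90, -30.60). That places the tangent points at Z = (-49.40, -30.60) on UZ and W = (-44.90, -35.10) on WL. So Z.y = -30.60.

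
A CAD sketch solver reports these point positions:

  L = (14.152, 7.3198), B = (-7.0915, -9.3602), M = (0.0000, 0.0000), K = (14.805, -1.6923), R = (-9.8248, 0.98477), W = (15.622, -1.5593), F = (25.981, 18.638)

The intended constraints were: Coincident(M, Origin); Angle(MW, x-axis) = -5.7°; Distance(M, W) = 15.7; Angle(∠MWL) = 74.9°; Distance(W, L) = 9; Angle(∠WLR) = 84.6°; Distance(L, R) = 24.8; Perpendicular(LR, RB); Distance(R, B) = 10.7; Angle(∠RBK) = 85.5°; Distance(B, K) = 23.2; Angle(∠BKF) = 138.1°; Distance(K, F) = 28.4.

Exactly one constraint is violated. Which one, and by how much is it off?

Distance(K, F) = 28.4 — off by 5.20.

M = (0.00, 0.00) ✓; MW at -5.700° ✓; |MW| = 15.70 ✓; ∠MWL = 74.90° ✓; |WL| = 9.000 ✓; ∠WLR = 84.60° ✓; |LR| = 24.80 ✓; ∠(LR, RB) = 90.00° ✓; |RB| = 10.70 ✓; ∠RBK = 85.50° ✓; |BK| = 23.20 ✓; ∠BKF = 138.1° ✓; |KF| = 23.20 ✗.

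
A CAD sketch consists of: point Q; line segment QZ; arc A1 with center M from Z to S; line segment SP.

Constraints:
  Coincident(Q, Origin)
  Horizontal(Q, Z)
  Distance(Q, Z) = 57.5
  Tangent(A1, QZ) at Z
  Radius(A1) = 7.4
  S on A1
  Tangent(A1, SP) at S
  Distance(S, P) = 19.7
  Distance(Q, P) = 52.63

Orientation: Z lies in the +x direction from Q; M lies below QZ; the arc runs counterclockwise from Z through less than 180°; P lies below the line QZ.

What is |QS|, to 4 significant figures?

50.60

Checks: |MS| = 7.400 ✓; ∠(MS, SP) = 90.00° ✓; |SP| = 19.70 ✓; |QP| = 52.63 ✓.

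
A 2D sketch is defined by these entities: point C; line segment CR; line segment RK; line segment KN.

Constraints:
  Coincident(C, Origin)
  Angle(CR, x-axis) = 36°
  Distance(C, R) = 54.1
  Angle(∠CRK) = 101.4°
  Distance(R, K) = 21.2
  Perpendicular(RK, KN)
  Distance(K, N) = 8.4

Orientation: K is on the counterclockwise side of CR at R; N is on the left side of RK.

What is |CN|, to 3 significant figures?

54.9

∠CRK = 101.4°, so RK runs at 36.0° + (180° − 101.4°) = 115° from the x-axis; with |RK| = 21.2, K = R + 21.2·(cos 115°, sin 115°) = (34.9, 51.1). RK is perpendicular to KN; with |KN| = 8.4 on the left of RK, N = K + 8.4·(-0.909, -0.416) = (27.3, 47.6). Then |CN| = |N − C| = 54.9.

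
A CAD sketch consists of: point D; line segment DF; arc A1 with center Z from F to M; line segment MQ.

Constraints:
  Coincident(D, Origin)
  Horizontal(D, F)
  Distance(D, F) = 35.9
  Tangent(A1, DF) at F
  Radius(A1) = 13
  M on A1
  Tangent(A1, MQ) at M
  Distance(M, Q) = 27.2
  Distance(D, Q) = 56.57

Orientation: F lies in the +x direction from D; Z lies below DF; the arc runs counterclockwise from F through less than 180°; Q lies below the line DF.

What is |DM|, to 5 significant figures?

30.772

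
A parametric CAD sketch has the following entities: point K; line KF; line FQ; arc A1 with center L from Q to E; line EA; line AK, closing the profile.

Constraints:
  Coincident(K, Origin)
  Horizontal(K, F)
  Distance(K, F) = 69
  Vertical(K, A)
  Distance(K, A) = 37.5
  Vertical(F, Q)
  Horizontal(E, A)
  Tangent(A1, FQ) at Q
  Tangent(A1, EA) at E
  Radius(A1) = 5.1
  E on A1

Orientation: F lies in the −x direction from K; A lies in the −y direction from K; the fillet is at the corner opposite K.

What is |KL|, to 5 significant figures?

71.645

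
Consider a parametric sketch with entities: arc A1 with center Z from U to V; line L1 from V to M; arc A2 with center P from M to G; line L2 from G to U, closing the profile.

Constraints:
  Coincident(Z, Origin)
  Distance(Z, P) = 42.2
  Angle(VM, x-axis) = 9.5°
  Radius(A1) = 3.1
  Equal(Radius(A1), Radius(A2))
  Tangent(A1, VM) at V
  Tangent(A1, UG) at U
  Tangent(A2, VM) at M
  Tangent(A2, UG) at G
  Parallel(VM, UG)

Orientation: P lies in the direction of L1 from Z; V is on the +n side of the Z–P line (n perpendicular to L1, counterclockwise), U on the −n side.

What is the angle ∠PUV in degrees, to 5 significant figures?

85.799°

Z is at the origin and P lies 42.2 along u from Z, so P = 42.2·u = (41.621, 6.9650). Tangency of A1 to both parallel lines with radius 3.1 puts V and U at Z ± 3.1·n: V = (-0.51165, 3.0575), U = (0.51165, -3.0575). Then cos ∠PUV = UP·UV / (|UP||UV|), giving 85.799°.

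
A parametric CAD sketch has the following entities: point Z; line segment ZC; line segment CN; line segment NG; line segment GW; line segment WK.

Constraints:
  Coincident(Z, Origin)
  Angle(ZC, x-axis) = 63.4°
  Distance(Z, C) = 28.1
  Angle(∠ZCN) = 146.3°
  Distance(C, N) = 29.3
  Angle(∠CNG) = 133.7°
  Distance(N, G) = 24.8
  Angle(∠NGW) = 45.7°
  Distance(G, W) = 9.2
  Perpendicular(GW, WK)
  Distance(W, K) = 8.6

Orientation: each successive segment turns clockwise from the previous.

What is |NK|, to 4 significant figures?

12.23

Z is at the origin; ZC runs at 63.4° with length 28.1, so C = (12.58, 25.13). ∠ZCN = 146.3° gives CN at 29.70° from the x-axis; with |CN| = 29.3, N = (38.03, 39.64). ∠CNG = 133.7° gives NG at -16.60° from the x-axis; with |NG| = 24.8, G = (61.80, 32.56). ∠NGW = 45.7° gives GW at -150.9° from the x-axis; with |GW| = 9.2, W = (53.76, 28.08). GW is perpendicular to WK, so WK runs at 119.1°; with |WK| = 8.6, K = (49.58, 35.60). Then |NK| = |K − N| = 12.23.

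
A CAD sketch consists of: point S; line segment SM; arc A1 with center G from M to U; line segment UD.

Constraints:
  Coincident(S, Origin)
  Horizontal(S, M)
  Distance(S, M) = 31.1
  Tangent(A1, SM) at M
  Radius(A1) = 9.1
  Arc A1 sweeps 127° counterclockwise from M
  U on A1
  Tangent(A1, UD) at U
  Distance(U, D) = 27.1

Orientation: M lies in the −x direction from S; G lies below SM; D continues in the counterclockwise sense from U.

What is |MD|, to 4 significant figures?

37.33

S is at the origin; S and M share the same y with |SM| = 31.1 and M on the −x side, so M = (-31.10, 0.000). Tangency of A1 to SM means the radius GM is perpendicular to SM, so G = M + (0, -9.1) = (-31.10, -9.100). On A1, M sits at bearing 90° from G; a 127° counterclockwise sweep puts U at bearing 217°, so U = G + 9.1·(cos 217°, sin 217°) = (-38.37, -14.58). A1 meets UD tangentially, so GU is at right angles to UD, so UD runs along (−sin 217°, cos 217°); with |UD| = 27.1, D = (-22.06, -36.22). Then |MD| = |D − M| = 37.33.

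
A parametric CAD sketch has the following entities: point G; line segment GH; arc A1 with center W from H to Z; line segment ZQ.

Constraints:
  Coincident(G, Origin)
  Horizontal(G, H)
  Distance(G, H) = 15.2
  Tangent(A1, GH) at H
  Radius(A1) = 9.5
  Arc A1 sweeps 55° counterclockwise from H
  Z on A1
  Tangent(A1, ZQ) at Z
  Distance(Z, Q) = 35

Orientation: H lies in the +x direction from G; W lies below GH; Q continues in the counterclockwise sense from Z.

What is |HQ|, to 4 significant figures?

42.97

G is at the origin; G and H share the same y with |GH| = 15.2 and H on the +x side, so H = (15.20, 0.000). A1 meets GH tangentially, so WH is at right angles to GH, so W = H + (0, -9.5) = (15.20, -9.500). On A1, H sits at bearing 90° from W; a 55° counterclockwise sweep puts Z at bearing 145°, so Z = W + 9.5·(cos 145°, sin 145°) = (7.418, -4.051). Tangency of A1 to ZQ means the radius WZ is perpendicular to ZQ, so ZQ runs along (−sin 145°, cos 145°); with |ZQ| = 35.0, Q = (-12.66, -32.72). Then |HQ| = |Q − H| = 42.97.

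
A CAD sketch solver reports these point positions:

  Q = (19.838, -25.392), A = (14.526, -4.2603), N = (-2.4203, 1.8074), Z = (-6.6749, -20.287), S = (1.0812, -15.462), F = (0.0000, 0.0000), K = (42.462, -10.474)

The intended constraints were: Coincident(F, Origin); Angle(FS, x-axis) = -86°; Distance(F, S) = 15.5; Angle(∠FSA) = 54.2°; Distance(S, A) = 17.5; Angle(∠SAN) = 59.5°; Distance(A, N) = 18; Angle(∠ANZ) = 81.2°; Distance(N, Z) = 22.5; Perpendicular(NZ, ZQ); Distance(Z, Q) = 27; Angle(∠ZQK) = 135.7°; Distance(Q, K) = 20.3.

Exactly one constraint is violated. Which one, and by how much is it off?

Distance(Q, K) = 20.3 — off by 6.80.

F = (0.00, 0.00) ✓; FS at -86.00° ✓; |FS| = 15.50 ✓; ∠FSA = 54.20° ✓; |SA| = 17.50 ✓; ∠SAN = 59.50° ✓; |AN| = 18.00 ✓; ∠ANZ = 81.20° ✓; |NZ| = 22.50 ✓; ∠(NZ, ZQ) = 90.00° ✓; |ZQ| = 27.00 ✓; ∠ZQK = 135.7° ✓; |QK| = 27.10 ✗.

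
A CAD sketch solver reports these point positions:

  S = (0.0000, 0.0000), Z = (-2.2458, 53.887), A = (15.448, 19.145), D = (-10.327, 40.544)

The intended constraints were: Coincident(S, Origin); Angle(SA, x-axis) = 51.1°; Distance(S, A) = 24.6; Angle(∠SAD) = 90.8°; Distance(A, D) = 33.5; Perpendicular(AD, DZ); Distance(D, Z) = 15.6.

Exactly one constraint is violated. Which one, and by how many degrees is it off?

Perpendicular(AD, DZ) — off by 8.50°.

S = (0.00, 0.00) ✓; SA at 51.10° ✓; |SA| = 24.60 ✓; ∠SAD = 90.80° ✓; |AD| = 33.50 ✓; ∠(AD, DZ) = 81.50° ✗; |DZ| = 15.60 ✓.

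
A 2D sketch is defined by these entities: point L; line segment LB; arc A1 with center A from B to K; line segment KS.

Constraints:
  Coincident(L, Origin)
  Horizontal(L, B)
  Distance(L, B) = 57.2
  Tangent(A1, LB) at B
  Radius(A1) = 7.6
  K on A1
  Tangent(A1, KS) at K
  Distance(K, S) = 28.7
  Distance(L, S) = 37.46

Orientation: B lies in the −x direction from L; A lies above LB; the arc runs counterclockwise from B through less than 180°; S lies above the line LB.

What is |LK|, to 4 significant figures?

52.13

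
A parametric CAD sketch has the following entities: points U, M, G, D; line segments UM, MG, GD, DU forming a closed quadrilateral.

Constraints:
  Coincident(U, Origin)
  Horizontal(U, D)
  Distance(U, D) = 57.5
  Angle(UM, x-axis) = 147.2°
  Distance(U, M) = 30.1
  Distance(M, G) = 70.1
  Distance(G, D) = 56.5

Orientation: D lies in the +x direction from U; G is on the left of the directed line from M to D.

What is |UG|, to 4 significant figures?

62.64

Checks: |MG| = 70.10 ✓; |GD| = 56.50 ✓.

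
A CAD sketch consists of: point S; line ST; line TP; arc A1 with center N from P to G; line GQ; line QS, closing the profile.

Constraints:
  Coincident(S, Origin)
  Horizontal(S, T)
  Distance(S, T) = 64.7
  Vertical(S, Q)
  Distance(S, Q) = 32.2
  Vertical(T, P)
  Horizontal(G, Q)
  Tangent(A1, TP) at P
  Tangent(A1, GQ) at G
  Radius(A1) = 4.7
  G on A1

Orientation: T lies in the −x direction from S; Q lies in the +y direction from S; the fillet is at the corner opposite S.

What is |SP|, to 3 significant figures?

70.3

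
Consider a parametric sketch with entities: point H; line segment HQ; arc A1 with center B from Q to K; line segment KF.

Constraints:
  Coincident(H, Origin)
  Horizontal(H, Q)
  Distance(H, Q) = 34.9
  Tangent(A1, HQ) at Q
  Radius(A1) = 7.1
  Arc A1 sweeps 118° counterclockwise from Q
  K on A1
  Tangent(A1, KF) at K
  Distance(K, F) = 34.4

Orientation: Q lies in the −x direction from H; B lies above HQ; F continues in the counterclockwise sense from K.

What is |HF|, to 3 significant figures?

60.6

H is at the origin; HQ is horizontal with |HQ| = 34.9 and Q on the −x side, so Q = (-34.9, 0.00). Tangency of A1 to HQ means the radius BQ is perpendicular to HQ, so B = Q + (0, 7.1) = (-34.9, 7.10). On A1, Q sits at bearing -90° from B; a 118° counterclockwise sweep puts K at bearing 28°, so K = B + 7.1·(cos 28°, sin 28°) = (-28.6, 10.4). A1 meets KF tangentially, so BK is at right angles to KF, so KF runs along (−sin 28°, cos 28°); with |KF| = 34.4, F = (-44.8, 40.8). Then |HF| = |F − H| = 60.6.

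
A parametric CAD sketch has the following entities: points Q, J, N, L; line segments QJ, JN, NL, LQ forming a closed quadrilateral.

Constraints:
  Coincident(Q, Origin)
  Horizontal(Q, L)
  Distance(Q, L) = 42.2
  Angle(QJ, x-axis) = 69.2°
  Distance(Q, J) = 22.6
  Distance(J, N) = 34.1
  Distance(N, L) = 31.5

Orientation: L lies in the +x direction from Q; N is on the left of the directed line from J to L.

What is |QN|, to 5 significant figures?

51.299

Q is at the origin; QL is horizontal with |QL| = 42.2 and L in +x, so L = (42.2, 0). QJ runs at 69.2° with |QJ| = 22.6, so J = (8.0254, 21.127). N is determined by |JN| = 34.1 and |NL| = 31.5 together: it lies at the intersection of circle(J, 34.1) and circle(L, 31.5). With |JL| = 40.178, the foot of the radical line on JL is 22.211 from J and the perpendicular offset is √(34.1² − 22.211²) = 25.874. Taking the left-of-JL solution: N = (40.524, 31.455).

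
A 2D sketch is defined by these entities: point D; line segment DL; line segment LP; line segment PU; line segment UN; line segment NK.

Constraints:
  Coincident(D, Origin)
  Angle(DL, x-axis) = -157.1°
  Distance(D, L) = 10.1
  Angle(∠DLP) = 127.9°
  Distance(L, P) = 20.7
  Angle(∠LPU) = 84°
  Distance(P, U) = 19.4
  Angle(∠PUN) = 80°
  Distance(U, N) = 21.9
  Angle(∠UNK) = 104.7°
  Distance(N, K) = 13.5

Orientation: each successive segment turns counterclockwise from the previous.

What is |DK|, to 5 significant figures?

9.1899

D is at the origin; DL runs at -157.1° with length 10.1, so L = (-9.3040, -3.9302). ∠DLP = 127.9° gives LP at -105.00° from the x-axis; with |LP| = 20.7, P = (-14.662, -23.925). ∠LPU = 84.0° gives PU at -9.0000° from the x-axis; with |PU| = 19.4, U = (4.4996, -26.960). ∠PUN = 80.0° gives UN at 91.000° from the x-axis; with |UN| = 21.9, N = (4.1174, -5.0630). ∠UNK = 104.7° gives NK at 166.30° from the x-axis; with |NK| = 13.5, K = (-8.9985, -1.8657). Then |DK| = |K − D| = 9.1899.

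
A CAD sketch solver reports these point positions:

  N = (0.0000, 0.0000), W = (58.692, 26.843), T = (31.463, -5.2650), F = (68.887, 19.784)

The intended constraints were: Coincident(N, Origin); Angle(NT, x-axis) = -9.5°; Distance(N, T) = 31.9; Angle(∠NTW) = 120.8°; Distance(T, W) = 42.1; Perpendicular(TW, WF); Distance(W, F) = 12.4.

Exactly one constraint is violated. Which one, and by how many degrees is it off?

Perpendicular(TW, WF) — off by 5.60°.

N = (0.00, 0.00) ✓; NT at -9.500° ✓; |NT| = 31.90 ✓; ∠NTW = 120.8° ✓; |TW| = 42.10 ✓; ∠(TW, WF) = 84.40° ✗; |WF| = 12.40 ✓.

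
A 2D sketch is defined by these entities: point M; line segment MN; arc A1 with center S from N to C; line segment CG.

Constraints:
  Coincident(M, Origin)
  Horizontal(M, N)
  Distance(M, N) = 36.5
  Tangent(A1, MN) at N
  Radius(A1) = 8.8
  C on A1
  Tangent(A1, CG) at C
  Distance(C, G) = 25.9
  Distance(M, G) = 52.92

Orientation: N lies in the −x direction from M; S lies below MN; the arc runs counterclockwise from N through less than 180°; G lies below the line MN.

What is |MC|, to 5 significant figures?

46.346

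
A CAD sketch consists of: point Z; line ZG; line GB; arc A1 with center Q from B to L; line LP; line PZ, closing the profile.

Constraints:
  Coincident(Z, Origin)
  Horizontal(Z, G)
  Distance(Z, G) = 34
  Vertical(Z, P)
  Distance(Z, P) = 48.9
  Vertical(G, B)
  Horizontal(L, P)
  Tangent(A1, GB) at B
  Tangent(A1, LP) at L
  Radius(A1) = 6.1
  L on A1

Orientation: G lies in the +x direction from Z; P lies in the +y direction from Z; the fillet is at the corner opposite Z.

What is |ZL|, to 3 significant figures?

56.3

Z is at the origin; Z and G share the same y with |ZG| = 34.0 and G on the +x side, so G = (34.0, 0.00). Z and P share the same x with |ZP| = 48.9 and P on the +y side, so P = (0.00, 48.9). The virtual corner opposite Z is at (34.0, 48.9). Tangency of A1 to GB means the radius QB is perpendicular to GB and the tangent condition forces QL to be normal to LP, with radius 6.1, so the center Q sits 6.1 in from both sides at Q = (27.9, 42.8). That places the tangent points at B = (34.0, 42.8) on GB and L = (27.9, 48.9) on LP. Then |ZL| = |L − Z| = 56.3.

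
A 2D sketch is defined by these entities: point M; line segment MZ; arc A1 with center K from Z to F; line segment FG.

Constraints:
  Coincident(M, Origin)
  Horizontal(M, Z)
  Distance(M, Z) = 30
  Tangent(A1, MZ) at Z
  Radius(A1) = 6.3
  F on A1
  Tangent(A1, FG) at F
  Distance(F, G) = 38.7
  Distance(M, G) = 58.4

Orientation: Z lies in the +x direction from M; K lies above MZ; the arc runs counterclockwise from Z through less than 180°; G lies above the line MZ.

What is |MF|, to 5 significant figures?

36.807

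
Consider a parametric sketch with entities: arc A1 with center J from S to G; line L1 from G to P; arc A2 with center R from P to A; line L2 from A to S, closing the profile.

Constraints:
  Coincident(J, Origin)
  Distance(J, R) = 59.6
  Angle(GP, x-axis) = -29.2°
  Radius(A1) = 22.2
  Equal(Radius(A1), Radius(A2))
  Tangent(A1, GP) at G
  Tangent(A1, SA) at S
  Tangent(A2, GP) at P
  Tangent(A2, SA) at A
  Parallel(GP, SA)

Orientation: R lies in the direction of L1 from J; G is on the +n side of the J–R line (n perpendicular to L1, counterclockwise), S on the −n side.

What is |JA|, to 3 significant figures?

63.6

The slot axis is L1's direction at -29.2°, so u = (cos -29.2°, sin -29.2°) = (0.873, -0.488) and n = (−sin -29.2°, cos -29.2°) = (0.488, 0.873). J is at the origin and R lies 59.6 along u from J, so R = 59.6·u = (52.0, -29.1). Tangency of A1 to both parallel lines with radius 22.2 puts G and S at J ± 22.2·n: G = (10.8, 19.4), S = (-10.8, -19.4). Equal radii place P and A the same way about R: P = R + 22.2·n = (62.9, -9.70), A = R − 22.2·n = (41.2, -48.5). Then |JA| = |A − J| = 63.6.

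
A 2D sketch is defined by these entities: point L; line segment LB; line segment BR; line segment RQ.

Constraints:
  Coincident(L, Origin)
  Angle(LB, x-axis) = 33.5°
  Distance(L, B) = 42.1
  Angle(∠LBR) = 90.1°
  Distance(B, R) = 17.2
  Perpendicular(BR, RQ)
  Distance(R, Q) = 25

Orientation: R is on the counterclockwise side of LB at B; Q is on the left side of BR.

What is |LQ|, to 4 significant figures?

24.31

∠LBR = 90.1°, so BR runs at 33.5° + (180° − 90.1°) = 123.4° from the x-axis; with |BR| = 17.2, R = B + 17.2·(cos 123.4°, sin 123.4°) = (25.64, 37.60). BR ⟂ RQ; with |RQ| = 25.0 on the left of BR, Q = R + 25.0·(-0.8348, -0.5505) = (4.767, 23.83). Then |LQ| = |Q − L| = 24.31.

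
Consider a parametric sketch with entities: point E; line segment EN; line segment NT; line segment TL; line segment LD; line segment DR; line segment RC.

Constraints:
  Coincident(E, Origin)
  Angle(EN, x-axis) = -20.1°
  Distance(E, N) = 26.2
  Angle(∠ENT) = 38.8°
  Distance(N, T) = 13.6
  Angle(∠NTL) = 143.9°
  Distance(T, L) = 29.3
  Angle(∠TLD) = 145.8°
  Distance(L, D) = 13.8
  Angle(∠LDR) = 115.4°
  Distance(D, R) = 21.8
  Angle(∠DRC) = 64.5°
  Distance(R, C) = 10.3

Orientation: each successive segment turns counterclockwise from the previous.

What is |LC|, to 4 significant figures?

23.50

∠LDR = 115.4° gives DR at -104.0° from the x-axis; with |DR| = 21.8, R = (-28.23, -9.885). ∠DRC = 64.5° gives RC at 11.50° from the x-axis; with |RC| = 10.3, C = (-18.14, -7.831). Then |LC| = |C − L| = 23.50.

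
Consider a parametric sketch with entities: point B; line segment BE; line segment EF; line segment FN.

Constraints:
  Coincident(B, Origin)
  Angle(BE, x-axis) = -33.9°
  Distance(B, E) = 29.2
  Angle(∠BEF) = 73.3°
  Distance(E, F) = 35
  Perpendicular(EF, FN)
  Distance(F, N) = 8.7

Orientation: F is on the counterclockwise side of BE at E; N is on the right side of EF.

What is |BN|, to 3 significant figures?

45.3

∠BEF = 73.3°, so EF runs at -33.9° + (180° − 73.3°) = 72.8° from the x-axis; with |EF| = 35.0, F = E + 35.0·(cos 72.8°, sin 72.8°) = (34.6, 17.1). EF ⟂ FN; with |FN| = 8.7 on the right of EF, N = F + 8.7·(0.955, -0.296) = (42.9, 14.6). Then |BN| = |N − B| = 45.3.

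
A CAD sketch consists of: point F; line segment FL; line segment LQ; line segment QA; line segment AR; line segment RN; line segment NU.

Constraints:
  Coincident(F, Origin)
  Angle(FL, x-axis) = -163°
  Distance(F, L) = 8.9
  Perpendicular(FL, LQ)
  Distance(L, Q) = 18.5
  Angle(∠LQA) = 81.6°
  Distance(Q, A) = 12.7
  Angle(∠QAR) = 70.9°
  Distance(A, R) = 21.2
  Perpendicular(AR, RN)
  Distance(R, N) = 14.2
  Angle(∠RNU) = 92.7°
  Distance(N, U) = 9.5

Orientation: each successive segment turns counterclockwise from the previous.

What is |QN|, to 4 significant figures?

17.19

F is at the origin; FL runs at -163.0° with length 8.9, so L = (-8.511, -2.602). The perpendicularity gives LQ at right angles to FL, so LQ runs at -73.00°; with |LQ| = 18.5, Q = (-3.102, -20.29). ∠LQA = 81.6° gives QA at 25.40° from the x-axis; with |QA| = 12.7, A = (8.370, -14.85). ∠QAR = 70.9° gives AR at 134.5° from the x-axis; with |AR| = 21.2, R = (-6.489, 0.2746). AR is perpendicular to RN, so RN runs at -135.5°; with |RN| = 14.2, N = (-16.62, -9.678). Then |QN| = |N − Q| = 17.19.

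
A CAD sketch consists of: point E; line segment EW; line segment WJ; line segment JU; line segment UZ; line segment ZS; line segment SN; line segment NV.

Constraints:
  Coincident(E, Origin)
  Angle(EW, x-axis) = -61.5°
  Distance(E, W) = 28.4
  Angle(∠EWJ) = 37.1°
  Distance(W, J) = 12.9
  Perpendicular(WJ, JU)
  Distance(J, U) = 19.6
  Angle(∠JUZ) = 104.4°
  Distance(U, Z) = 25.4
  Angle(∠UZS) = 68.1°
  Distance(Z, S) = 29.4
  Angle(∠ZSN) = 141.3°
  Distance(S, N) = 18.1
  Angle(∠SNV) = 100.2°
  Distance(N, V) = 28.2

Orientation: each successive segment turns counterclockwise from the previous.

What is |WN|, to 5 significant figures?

16.595

E is at the origin; EW runs at -61.5° with length 28.4, so W = (13.551, -24.958). ∠EWJ = 37.1° gives WJ at 81.400° from the x-axis; with |WJ| = 12.9, J = (15.480, -12.203). WJ is perpendicular to JU, so JU runs at 171.40°; with |JU| = 19.6, U = (-3.8993, -9.2726). ∠JUZ = 104.4° gives UZ at -113.00° from the x-axis; with |UZ| = 25.4, Z = (-13.824, -32.653). ∠UZS = 68.1° gives ZS at -1.1000° from the x-axis; with |ZS| = 29.4, S = (15.571, -33.218). ∠ZSN = 141.3° gives SN at 37.600° from the x-axis; with |SN| = 18.1, N = (29.911, -22.174). Then |WN| = |N − W| = 16.595.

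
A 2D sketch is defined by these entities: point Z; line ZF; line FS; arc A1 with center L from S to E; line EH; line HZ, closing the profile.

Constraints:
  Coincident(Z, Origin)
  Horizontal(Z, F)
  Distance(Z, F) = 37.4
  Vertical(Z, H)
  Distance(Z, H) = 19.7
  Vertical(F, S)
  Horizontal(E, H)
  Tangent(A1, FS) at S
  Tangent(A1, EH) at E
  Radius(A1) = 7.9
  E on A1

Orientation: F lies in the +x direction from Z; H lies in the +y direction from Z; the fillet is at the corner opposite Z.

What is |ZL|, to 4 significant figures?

31.77

Z is at the origin; ZF is horizontal with |ZF| = 37.4 and F on the +x side, so F = (37.40, 0.000). ZH is vertical with |ZH| = 19.7 and H on the +y side, so H = (0.000, 19.70). The virtual corner opposite Z is at (37.40, 19.70). A1 meets FS tangentially, so LS is at right angles to FS and tangency of A1 to EH means the radius LE is perpendicular to EH, with radius 7.9, so the center L sits 7.9 in from both sides at L = (29.50, 11.80). Then |ZL| = |L − Z| = 31.77.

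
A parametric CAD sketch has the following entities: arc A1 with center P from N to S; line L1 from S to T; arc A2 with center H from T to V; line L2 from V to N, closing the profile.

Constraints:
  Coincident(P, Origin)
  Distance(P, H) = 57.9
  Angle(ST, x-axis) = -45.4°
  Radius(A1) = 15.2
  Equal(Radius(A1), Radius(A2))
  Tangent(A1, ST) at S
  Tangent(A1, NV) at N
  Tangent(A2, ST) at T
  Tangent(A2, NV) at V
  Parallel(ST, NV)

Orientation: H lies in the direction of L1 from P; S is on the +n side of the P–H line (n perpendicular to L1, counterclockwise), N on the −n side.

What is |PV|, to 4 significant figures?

59.86

The slot axis is L1's direction at -45.4°, so u = (cos -45.4°, sin -45.4°) = (0.7022, -0.7120) and n = (−sin -45.4°, cos -45.4°) = (0.7120, 0.7022). P is at the origin and H lies 57.9 along u from P, so H = 57.9·u = (40.65, -41.23). Tangency of A1 to both parallel lines with radius 15.2 puts S and N at P ± 15.2·n: S = (10.82, 10.67), N = (-10.82, -10.67). Equal radii place T and V the same way about H: T = H + 15.2·n = (51.48, -30.55), V = H − 15.2·n = (29.83, -51.90). Then |PV| = |V − P| = 59.86.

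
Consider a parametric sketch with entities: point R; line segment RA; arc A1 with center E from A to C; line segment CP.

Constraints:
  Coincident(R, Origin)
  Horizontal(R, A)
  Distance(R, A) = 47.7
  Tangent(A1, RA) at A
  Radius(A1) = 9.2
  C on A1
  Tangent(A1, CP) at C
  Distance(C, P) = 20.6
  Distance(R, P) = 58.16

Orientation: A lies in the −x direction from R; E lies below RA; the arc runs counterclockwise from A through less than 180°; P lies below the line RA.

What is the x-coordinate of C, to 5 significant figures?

-56.264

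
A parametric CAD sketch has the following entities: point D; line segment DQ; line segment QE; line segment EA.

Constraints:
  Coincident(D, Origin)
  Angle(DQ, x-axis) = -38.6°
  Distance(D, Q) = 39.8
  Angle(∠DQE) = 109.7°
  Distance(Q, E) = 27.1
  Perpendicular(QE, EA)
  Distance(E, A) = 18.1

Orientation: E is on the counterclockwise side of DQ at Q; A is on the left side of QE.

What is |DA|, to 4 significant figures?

44.91

∠DQE = 109.7°, so QE runs at -38.6° + (180° − 109.7°) = 31.70° from the x-axis; with |QE| = 27.1, E = Q + 27.1·(cos 31.70°, sin 31.70°) = (54.16, -10.59). The perpendicularity gives EA at right angles to QE; with |EA| = 18.1 on the left of QE, A = E + 18.1·(-0.5255, 0.8508) = (44.65, 4.810). Then |DA| = |A − D| = 44.91.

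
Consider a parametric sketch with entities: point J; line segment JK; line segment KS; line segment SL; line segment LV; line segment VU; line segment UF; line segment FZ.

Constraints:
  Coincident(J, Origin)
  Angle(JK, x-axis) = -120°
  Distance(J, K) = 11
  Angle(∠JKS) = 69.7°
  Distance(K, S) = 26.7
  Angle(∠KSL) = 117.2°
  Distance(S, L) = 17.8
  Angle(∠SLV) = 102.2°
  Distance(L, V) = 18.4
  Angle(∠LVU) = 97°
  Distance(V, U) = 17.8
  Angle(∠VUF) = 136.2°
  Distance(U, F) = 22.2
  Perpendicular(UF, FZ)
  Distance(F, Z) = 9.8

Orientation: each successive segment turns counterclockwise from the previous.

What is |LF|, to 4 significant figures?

36.18

J is at the origin; JK runs at -120.0° with length 11.0, so K = (-5.500, -9.526). ∠JKS = 69.7° gives KS at -9.700° from the x-axis; with |KS| = 26.7, S = (20.82, -14.02). ∠KSL = 117.2° gives SL at 53.10° from the x-axis; with |SL| = 17.8, L = (31.51, 0.2094). ∠SLV = 102.2° gives LV at 130.9° from the x-axis; with |LV| = 18.4, V = (19.46, 14.12). ∠LVU = 97.0° gives VU at -146.1° from the x-axis; with |VU| = 17.8, U = (4.684, 4.189). ∠VUF = 136.2° gives UF at -102.3° from the x-axis; with |UF| = 22.2, F = (-0.04496, -17.50). Then |LF| = |F − L| = 36.18.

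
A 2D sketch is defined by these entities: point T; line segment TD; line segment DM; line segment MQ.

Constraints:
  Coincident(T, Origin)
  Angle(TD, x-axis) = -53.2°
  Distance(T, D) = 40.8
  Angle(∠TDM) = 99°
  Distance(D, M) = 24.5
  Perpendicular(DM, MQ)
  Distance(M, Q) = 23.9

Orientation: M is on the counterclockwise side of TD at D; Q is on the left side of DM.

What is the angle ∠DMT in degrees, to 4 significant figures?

52.53°

T is at the origin; TD runs at -53.2° with length 40.8, so D = 40.8·(cos -53.2°, sin -53.2°) = (24.44, -32.67). ∠TDM = 99.0°, so DM runs at -53.2° + (180° − 99.0°) = 27.80° from the x-axis; with |DM| = 24.5, M = D + 24.5·(cos 27.80°, sin 27.80°) = (46.11, -21.24). Then cos ∠DMT = MD·MT / (|MD||MT|), giving 52.53°.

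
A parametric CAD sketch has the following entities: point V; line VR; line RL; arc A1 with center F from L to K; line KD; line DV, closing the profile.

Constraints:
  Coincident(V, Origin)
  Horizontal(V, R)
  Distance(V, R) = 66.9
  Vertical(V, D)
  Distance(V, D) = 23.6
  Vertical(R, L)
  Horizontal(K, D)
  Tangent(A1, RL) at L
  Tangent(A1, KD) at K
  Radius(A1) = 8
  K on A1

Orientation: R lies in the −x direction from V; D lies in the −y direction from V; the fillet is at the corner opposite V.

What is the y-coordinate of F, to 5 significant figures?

-15.600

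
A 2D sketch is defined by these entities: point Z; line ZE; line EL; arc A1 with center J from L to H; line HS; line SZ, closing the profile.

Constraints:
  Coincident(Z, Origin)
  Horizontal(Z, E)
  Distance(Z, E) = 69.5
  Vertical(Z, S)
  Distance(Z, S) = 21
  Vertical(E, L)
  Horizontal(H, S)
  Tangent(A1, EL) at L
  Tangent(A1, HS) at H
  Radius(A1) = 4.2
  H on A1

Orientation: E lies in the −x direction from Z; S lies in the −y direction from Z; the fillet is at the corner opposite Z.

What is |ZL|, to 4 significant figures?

71.50

Z is at the origin; Z and E share the same y with |ZE| = 69.5 and E on the −x side, so E = (-69.50, 0.000). ZS is vertical with |ZS| = 21.0 and S on the −y side, so S = (0.000, -21.00). The virtual corner opposite Z is at (-69.50, -21.00). The tangent condition forces JL to be normal to EL and tangency of A1 to HS means the radius JH is perpendicular to HS, with radius 4.2, so the center J sits 4.2 in from both sides at J = (-65.30, -16.80). That places the tangent points at L = (-69.50, -16.80) on EL and H = (-65.30, -21.00) on HS. Then |ZL| = |L − Z| = 71.50.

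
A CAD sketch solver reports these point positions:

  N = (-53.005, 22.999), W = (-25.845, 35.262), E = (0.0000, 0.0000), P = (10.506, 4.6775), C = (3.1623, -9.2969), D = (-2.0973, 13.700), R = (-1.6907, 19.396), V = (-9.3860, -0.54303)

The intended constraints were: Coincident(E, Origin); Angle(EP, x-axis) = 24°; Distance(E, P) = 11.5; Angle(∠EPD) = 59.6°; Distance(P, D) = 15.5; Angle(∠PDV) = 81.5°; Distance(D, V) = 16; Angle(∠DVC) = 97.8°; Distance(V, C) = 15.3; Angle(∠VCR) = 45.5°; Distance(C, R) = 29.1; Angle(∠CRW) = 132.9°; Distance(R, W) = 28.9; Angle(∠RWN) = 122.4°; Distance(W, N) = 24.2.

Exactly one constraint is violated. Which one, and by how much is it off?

Distance(W, N) = 24.2 — off by 5.60.

E = (0.00, 0.00) ✓; EP at 24.00° ✓; |EP| = 11.50 ✓; ∠EPD = 59.60° ✓; |PD| = 15.50 ✓; ∠PDV = 81.50° ✓; |DV| = 16.00 ✓; ∠DVC = 97.80° ✓; |VC| = 15.30 ✓; ∠VCR = 45.50° ✓; |CR| = 29.10 ✓; ∠CRW = 132.9° ✓; |RW| = 28.90 ✓; ∠RWN = 122.4° ✓; |WN| = 29.80 ✗.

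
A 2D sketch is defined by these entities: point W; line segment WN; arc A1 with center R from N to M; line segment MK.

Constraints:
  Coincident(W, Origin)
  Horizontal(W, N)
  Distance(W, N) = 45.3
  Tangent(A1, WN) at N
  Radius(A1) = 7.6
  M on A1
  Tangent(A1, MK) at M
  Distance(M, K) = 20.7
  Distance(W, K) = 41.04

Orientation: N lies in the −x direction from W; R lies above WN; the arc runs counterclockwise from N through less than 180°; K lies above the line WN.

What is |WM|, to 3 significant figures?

38.4

Checks: |RM| = 7.600 ✓; ∠(RM, MK) = 90.00° ✓; |MK| = 20.70 ✓; |WK| = 41.04 ✓.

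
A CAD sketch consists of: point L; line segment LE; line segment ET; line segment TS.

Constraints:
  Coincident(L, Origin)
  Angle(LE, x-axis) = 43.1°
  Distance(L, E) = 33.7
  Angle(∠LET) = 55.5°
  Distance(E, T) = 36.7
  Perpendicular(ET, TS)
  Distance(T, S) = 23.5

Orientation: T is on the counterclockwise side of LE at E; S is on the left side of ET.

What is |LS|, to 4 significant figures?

18.12

L is at the origin; LE runs at 43.1° with length 33.7, so E = 33.7·(cos 43.1°, sin 43.1°) = (24.61, 23.03). ∠LET = 55.5°, so ET runs at 43.1° + (180° − 55.5°) = 167.6° from the x-axis; with |ET| = 36.7, T = E + 36.7·(cos 167.6°, sin 167.6°) = (-11.24, 30.91). ET is perpendicular to TS; with |TS| = 23.5 on the left of ET, S = T + 23.5·(-0.2147, -0.9767) = (-16.28, 7.955). Then |LS| = |S − L| = 18.12.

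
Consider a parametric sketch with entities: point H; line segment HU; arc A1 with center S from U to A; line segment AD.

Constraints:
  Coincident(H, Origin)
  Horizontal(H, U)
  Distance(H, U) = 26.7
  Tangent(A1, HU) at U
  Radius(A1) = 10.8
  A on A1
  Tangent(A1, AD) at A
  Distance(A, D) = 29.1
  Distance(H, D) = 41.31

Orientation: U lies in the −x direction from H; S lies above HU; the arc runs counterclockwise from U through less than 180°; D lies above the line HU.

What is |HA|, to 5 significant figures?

18.792

Checks: |HU| = 26.70 ✓; ∠(SU, UH) = 90.00° ✓; |SU| = 10.80 ✓; |SA| = 10.80 ✓; ∠(SA, AD) = 90.00° ✓; |AD| = 29.10 ✓; |HD| = 41.31 ✓.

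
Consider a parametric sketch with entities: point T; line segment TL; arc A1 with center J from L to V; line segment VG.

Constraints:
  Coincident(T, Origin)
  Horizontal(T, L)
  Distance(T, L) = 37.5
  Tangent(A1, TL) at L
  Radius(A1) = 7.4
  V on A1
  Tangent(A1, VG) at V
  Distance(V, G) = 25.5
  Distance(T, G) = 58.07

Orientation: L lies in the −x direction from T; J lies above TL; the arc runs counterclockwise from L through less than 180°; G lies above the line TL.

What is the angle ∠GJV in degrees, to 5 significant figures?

73.817°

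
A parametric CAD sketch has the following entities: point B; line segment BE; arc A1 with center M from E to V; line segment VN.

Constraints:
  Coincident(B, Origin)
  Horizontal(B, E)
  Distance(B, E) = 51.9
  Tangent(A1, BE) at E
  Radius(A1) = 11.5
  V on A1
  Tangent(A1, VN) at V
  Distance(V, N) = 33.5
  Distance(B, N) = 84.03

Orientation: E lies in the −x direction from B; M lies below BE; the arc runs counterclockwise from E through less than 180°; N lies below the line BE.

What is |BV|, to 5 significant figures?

63.080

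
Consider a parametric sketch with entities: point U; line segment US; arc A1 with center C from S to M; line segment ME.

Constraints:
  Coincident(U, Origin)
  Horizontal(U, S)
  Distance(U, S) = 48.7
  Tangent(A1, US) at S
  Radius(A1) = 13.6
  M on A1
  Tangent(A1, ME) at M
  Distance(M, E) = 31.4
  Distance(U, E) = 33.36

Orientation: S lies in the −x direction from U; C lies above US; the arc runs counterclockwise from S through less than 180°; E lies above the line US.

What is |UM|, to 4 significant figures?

38.75

Checks: |CM| = 13.60 ✓; ∠(CM, ME) = 90.00° ✓; |ME| = 31.40 ✓; |UE| = 33.36 ✓.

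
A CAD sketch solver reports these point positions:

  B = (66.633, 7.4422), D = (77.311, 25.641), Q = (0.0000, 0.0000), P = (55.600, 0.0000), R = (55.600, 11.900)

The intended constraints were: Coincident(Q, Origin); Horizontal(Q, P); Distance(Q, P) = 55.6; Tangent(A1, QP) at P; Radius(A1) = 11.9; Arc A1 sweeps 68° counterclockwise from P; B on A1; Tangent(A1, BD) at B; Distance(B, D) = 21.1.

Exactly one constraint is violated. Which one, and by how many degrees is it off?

Tangent(A1, BD) at B — off by 8.40°.

Q = (0.00, 0.00) ✓; Q.y = 0.00, P.y = 0.00 ✓; |QP| = 55.60 ✓; ∠(RP, PQ) = 90.00° ✓; |RP| = 11.90 ✓; bearing(R→B) − bearing(R→P) = 68.00° ✓; |RB| = 11.90 ✓; ∠(RB, BD) = 98.40° ✗; |BD| = 21.10 ✓.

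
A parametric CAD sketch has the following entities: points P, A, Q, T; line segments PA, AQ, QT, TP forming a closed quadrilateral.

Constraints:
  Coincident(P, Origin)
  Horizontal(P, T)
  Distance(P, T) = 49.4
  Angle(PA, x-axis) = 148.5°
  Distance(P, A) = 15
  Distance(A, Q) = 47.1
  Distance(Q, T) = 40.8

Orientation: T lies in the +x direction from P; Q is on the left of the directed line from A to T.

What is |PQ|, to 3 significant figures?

42.9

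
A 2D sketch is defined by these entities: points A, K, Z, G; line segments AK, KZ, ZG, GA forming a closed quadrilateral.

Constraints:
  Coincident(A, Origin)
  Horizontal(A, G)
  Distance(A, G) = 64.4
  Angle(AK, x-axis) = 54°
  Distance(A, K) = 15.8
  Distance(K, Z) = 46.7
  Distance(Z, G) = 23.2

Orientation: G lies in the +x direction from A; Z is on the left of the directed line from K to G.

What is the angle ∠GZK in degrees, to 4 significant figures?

102.8°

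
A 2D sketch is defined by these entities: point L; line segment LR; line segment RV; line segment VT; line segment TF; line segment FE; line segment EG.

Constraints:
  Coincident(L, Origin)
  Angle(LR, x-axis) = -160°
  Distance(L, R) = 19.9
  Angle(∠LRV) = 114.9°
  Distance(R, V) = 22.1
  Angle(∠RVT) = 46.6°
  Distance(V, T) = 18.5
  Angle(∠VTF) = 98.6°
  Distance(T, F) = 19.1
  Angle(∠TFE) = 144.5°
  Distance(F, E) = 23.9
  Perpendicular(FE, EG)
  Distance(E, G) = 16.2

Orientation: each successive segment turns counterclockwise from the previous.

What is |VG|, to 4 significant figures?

33.10

∠TFE = 144.5° gives FE at 155.4° from the x-axis; with |FE| = 23.9, E = (-37.36, 9.198). The perpendicularity gives EG at right angles to FE, so EG runs at -114.6°; with |EG| = 16.2, G = (-44.10, -5.532). Then |VG| = |G − V| = 33.10.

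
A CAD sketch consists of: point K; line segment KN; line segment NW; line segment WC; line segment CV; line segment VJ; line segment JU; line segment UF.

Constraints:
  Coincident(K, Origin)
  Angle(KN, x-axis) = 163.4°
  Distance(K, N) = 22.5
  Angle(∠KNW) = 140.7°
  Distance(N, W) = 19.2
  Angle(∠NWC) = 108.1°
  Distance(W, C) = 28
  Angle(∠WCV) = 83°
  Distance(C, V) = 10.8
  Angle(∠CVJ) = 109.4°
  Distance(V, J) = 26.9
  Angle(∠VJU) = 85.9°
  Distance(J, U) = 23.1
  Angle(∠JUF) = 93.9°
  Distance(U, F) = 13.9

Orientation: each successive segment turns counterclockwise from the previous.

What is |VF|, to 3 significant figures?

25.6

∠VJU = 85.9° gives JU at 176° from the x-axis; with |JU| = 23.1, U = (-45.9, 1.42). ∠JUF = 93.9° gives UF at -97.6° from the x-axis; with |UF| = 13.9, F = (-47.7, -12.4). Then |VF| = |F − V| = 25.6.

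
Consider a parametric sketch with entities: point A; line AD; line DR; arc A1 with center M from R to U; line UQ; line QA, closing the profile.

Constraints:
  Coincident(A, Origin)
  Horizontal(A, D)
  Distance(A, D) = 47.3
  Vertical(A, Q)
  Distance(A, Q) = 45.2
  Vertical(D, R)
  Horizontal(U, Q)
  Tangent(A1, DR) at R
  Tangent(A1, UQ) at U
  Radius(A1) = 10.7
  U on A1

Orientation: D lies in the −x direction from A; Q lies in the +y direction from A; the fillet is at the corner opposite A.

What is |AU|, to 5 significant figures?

58.160

The virtual corner opposite A is at (-47.300, 45.200). Tangency of A1 to DR means the radius MR is perpendicular to DR and A1 meets UQ tangentially, so MU is at right angles to UQ, with radius 10.7, so the center M sits 10.7 in from both sides at M = (-36.600, 34.500). That places the tangent points at R = (-47.300, 34.500) on DR and U = (-36.600, 45.200) on UQ. Then |AU| = |U − A| = 58.160.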